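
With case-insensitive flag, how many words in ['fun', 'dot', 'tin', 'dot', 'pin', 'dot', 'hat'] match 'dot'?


Case-insensitive matching: compare each word's lowercase form to 'dot'.
  'fun' -> lower='fun' -> no
  'dot' -> lower='dot' -> MATCH
  'tin' -> lower='tin' -> no
  'dot' -> lower='dot' -> MATCH
  'pin' -> lower='pin' -> no
  'dot' -> lower='dot' -> MATCH
  'hat' -> lower='hat' -> no
Matches: ['dot', 'dot', 'dot']
Count: 3

3


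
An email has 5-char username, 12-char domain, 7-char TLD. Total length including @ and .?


An email address has format: username@domain.tld
Username length: 5
'@' character: 1
Domain length: 12
'.' character: 1
TLD length: 7
Total = 5 + 1 + 12 + 1 + 7 = 26

26


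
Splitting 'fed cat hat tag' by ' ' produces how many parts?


Splitting by ' ' breaks the string at each occurrence of the separator.
Text: 'fed cat hat tag'
Parts after split:
  Part 1: 'fed'
  Part 2: 'cat'
  Part 3: 'hat'
  Part 4: 'tag'
Total parts: 4

4


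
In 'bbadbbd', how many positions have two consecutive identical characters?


Looking for consecutive identical characters in 'bbadbbd':
  pos 0-1: 'b' vs 'b' -> MATCH ('bb')
  pos 1-2: 'b' vs 'a' -> different
  pos 2-3: 'a' vs 'd' -> different
  pos 3-4: 'd' vs 'b' -> different
  pos 4-5: 'b' vs 'b' -> MATCH ('bb')
  pos 5-6: 'b' vs 'd' -> different
Consecutive identical pairs: ['bb', 'bb']
Count: 2

2


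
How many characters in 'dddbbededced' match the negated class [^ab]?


Negated class [^ab] matches any char NOT in {a, b}
Scanning 'dddbbededced':
  pos 0: 'd' -> MATCH
  pos 1: 'd' -> MATCH
  pos 2: 'd' -> MATCH
  pos 3: 'b' -> no (excluded)
  pos 4: 'b' -> no (excluded)
  pos 5: 'e' -> MATCH
  pos 6: 'd' -> MATCH
  pos 7: 'e' -> MATCH
  pos 8: 'd' -> MATCH
  pos 9: 'c' -> MATCH
  pos 10: 'e' -> MATCH
  pos 11: 'd' -> MATCH
Total matches: 10

10


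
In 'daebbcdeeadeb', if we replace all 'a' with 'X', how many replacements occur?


re.sub('a', 'X', text) replaces every occurrence of 'a' with 'X'.
Text: 'daebbcdeeadeb'
Scanning for 'a':
  pos 1: 'a' -> replacement #1
  pos 9: 'a' -> replacement #2
Total replacements: 2

2


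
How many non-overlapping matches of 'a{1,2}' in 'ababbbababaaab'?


Pattern 'a{1,2}' matches between 1 and 2 consecutive a's (greedy).
String: 'ababbbababaaab'
Finding runs of a's and applying greedy matching:
  Run at pos 0: 'a' (length 1)
  Run at pos 2: 'a' (length 1)
  Run at pos 6: 'a' (length 1)
  Run at pos 8: 'a' (length 1)
  Run at pos 10: 'aaa' (length 3)
Matches: ['a', 'a', 'a', 'a', 'aa', 'a']
Count: 6

6


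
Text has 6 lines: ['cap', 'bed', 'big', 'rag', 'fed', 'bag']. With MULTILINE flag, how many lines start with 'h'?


With MULTILINE flag, ^ matches the start of each line.
Lines: ['cap', 'bed', 'big', 'rag', 'fed', 'bag']
Checking which lines start with 'h':
  Line 1: 'cap' -> no
  Line 2: 'bed' -> no
  Line 3: 'big' -> no
  Line 4: 'rag' -> no
  Line 5: 'fed' -> no
  Line 6: 'bag' -> no
Matching lines: []
Count: 0

0


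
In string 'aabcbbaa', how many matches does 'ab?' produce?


Pattern 'ab?' matches 'a' optionally followed by 'b'.
String: 'aabcbbaa'
Scanning left to right for 'a' then checking next char:
  Match 1: 'a' (a not followed by b)
  Match 2: 'ab' (a followed by b)
  Match 3: 'a' (a not followed by b)
  Match 4: 'a' (a not followed by b)
Total matches: 4

4


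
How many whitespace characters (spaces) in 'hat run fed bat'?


\s matches whitespace characters (spaces, tabs, etc.).
Text: 'hat run fed bat'
This text has 4 words separated by spaces.
Number of spaces = number of words - 1 = 4 - 1 = 3

3


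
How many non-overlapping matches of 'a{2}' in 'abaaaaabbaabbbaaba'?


Pattern 'a{2}' matches exactly 2 consecutive a's (greedy, non-overlapping).
String: 'abaaaaabbaabbbaaba'
Scanning for runs of a's:
  Run at pos 0: 'a' (length 1) -> 0 match(es)
  Run at pos 2: 'aaaaa' (length 5) -> 2 match(es)
  Run at pos 9: 'aa' (length 2) -> 1 match(es)
  Run at pos 14: 'aa' (length 2) -> 1 match(es)
  Run at pos 17: 'a' (length 1) -> 0 match(es)
Matches found: ['aa', 'aa', 'aa', 'aa']
Total: 4

4


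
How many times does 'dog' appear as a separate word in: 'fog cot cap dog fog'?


Scanning each word for exact match 'dog':
  Word 1: 'fog' -> no
  Word 2: 'cot' -> no
  Word 3: 'cap' -> no
  Word 4: 'dog' -> MATCH
  Word 5: 'fog' -> no
Total matches: 1

1


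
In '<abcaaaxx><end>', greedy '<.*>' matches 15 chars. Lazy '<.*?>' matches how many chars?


Greedy '<.*>' tries to match as MUCH as possible.
Lazy '<.*?>' tries to match as LITTLE as possible.

String: '<abcaaaxx><end>'
Greedy '<.*>' starts at first '<' and extends to the LAST '>': '<abcaaaxx><end>' (15 chars)
Lazy '<.*?>' starts at first '<' and stops at the FIRST '>': '<abcaaaxx>' (10 chars)

10


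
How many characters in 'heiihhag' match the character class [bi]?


Character class [bi] matches any of: {b, i}
Scanning string 'heiihhag' character by character:
  pos 0: 'h' -> no
  pos 1: 'e' -> no
  pos 2: 'i' -> MATCH
  pos 3: 'i' -> MATCH
  pos 4: 'h' -> no
  pos 5: 'h' -> no
  pos 6: 'a' -> no
  pos 7: 'g' -> no
Total matches: 2

2


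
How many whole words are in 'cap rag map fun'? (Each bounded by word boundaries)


Word boundaries (\b) mark the start/end of each word.
Text: 'cap rag map fun'
Splitting by whitespace:
  Word 1: 'cap'
  Word 2: 'rag'
  Word 3: 'map'
  Word 4: 'fun'
Total whole words: 4

4


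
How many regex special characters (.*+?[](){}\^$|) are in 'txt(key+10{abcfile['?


Regex special characters are: . * + ? [ ] ( ) { } \ ^ $ |
Scanning 'txt(key+10{abcfile[':
  pos 3: '(' -> SPECIAL
  pos 7: '+' -> SPECIAL
  pos 10: '{' -> SPECIAL
  pos 18: '[' -> SPECIAL
Special chars found: ['(', '+', '{', '[']
Total: 4

4


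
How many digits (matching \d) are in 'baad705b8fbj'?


\d matches any digit 0-9.
Scanning 'baad705b8fbj':
  pos 4: '7' -> DIGIT
  pos 5: '0' -> DIGIT
  pos 6: '5' -> DIGIT
  pos 8: '8' -> DIGIT
Digits found: ['7', '0', '5', '8']
Total: 4

4


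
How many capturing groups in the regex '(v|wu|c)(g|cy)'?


To count capturing groups, count each '(' that starts a group.
Pattern: '(v|wu|c)(g|cy)'
Walking through the pattern:
  Position 0: '(' -> group #1
  Position 8: '(' -> group #2
Total capturing groups: 2

2


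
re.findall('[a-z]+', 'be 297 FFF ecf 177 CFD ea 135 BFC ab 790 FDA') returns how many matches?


Pattern '[a-z]+' finds one or more lowercase letters.
Text: 'be 297 FFF ecf 177 CFD ea 135 BFC ab 790 FDA'
Scanning for matches:
  Match 1: 'be'
  Match 2: 'ecf'
  Match 3: 'ea'
  Match 4: 'ab'
Total matches: 4

4


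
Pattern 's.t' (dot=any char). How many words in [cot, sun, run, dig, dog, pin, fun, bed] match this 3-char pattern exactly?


Pattern 's.t' means: starts with 's', any single char, ends with 't'.
Checking each word (must be exactly 3 chars):
  'cot' (len=3): no
  'sun' (len=3): no
  'run' (len=3): no
  'dig' (len=3): no
  'dog' (len=3): no
  'pin' (len=3): no
  'fun' (len=3): no
  'bed' (len=3): no
Matching words: []
Total: 0

0


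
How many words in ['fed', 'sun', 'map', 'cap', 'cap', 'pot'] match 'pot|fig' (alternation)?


Alternation 'pot|fig' matches either 'pot' or 'fig'.
Checking each word:
  'fed' -> no
  'sun' -> no
  'map' -> no
  'cap' -> no
  'cap' -> no
  'pot' -> MATCH
Matches: ['pot']
Count: 1

1


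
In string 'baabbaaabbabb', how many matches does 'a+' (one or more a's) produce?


Pattern 'a+' matches one or more consecutive a's.
String: 'baabbaaabbabb'
Scanning for runs of a:
  Match 1: 'aa' (length 2)
  Match 2: 'aaa' (length 3)
  Match 3: 'a' (length 1)
Total matches: 3

3


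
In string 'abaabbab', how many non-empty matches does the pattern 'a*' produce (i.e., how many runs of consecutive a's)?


Pattern 'a*' matches zero or more a's. We want non-empty runs of consecutive a's.
String: 'abaabbab'
Walking through the string to find runs of a's:
  Run 1: positions 0-0 -> 'a'
  Run 2: positions 2-3 -> 'aa'
  Run 3: positions 6-6 -> 'a'
Non-empty runs found: ['a', 'aa', 'a']
Count: 3

3


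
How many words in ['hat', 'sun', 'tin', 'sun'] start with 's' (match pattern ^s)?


Pattern ^s anchors to start of word. Check which words begin with 's':
  'hat' -> no
  'sun' -> MATCH (starts with 's')
  'tin' -> no
  'sun' -> MATCH (starts with 's')
Matching words: ['sun', 'sun']
Count: 2

2


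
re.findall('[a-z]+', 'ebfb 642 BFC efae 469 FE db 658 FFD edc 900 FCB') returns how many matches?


Pattern '[a-z]+' finds one or more lowercase letters.
Text: 'ebfb 642 BFC efae 469 FE db 658 FFD edc 900 FCB'
Scanning for matches:
  Match 1: 'ebfb'
  Match 2: 'efae'
  Match 3: 'db'
  Match 4: 'edc'
Total matches: 4

4


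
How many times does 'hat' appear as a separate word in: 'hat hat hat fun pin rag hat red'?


Scanning each word for exact match 'hat':
  Word 1: 'hat' -> MATCH
  Word 2: 'hat' -> MATCH
  Word 3: 'hat' -> MATCH
  Word 4: 'fun' -> no
  Word 5: 'pin' -> no
  Word 6: 'rag' -> no
  Word 7: 'hat' -> MATCH
  Word 8: 'red' -> no
Total matches: 4

4


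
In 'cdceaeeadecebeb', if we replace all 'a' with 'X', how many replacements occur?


re.sub('a', 'X', text) replaces every occurrence of 'a' with 'X'.
Text: 'cdceaeeadecebeb'
Scanning for 'a':
  pos 4: 'a' -> replacement #1
  pos 7: 'a' -> replacement #2
Total replacements: 2

2


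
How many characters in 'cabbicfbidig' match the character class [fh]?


Character class [fh] matches any of: {f, h}
Scanning string 'cabbicfbidig' character by character:
  pos 0: 'c' -> no
  pos 1: 'a' -> no
  pos 2: 'b' -> no
  pos 3: 'b' -> no
  pos 4: 'i' -> no
  pos 5: 'c' -> no
  pos 6: 'f' -> MATCH
  pos 7: 'b' -> no
  pos 8: 'i' -> no
  pos 9: 'd' -> no
  pos 10: 'i' -> no
  pos 11: 'g' -> no
Total matches: 1

1


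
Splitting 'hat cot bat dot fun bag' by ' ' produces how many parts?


Splitting by ' ' breaks the string at each occurrence of the separator.
Text: 'hat cot bat dot fun bag'
Parts after split:
  Part 1: 'hat'
  Part 2: 'cot'
  Part 3: 'bat'
  Part 4: 'dot'
  Part 5: 'fun'
  Part 6: 'bag'
Total parts: 6

6


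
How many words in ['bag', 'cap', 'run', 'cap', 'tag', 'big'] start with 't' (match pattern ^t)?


Pattern ^t anchors to start of word. Check which words begin with 't':
  'bag' -> no
  'cap' -> no
  'run' -> no
  'cap' -> no
  'tag' -> MATCH (starts with 't')
  'big' -> no
Matching words: ['tag']
Count: 1

1


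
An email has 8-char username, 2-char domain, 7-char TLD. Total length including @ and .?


An email address has format: username@domain.tld
Username length: 8
'@' character: 1
Domain length: 2
'.' character: 1
TLD length: 7
Total = 8 + 1 + 2 + 1 + 7 = 19

19


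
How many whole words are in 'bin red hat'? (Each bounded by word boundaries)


Word boundaries (\b) mark the start/end of each word.
Text: 'bin red hat'
Splitting by whitespace:
  Word 1: 'bin'
  Word 2: 'red'
  Word 3: 'hat'
Total whole words: 3

3


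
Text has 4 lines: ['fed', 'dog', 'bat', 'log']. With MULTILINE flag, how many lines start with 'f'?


With MULTILINE flag, ^ matches the start of each line.
Lines: ['fed', 'dog', 'bat', 'log']
Checking which lines start with 'f':
  Line 1: 'fed' -> MATCH
  Line 2: 'dog' -> no
  Line 3: 'bat' -> no
  Line 4: 'log' -> no
Matching lines: ['fed']
Count: 1

1


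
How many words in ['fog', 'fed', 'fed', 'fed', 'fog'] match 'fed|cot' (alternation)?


Alternation 'fed|cot' matches either 'fed' or 'cot'.
Checking each word:
  'fog' -> no
  'fed' -> MATCH
  'fed' -> MATCH
  'fed' -> MATCH
  'fog' -> no
Matches: ['fed', 'fed', 'fed']
Count: 3

3


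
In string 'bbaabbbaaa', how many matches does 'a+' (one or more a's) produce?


Pattern 'a+' matches one or more consecutive a's.
String: 'bbaabbbaaa'
Scanning for runs of a:
  Match 1: 'aa' (length 2)
  Match 2: 'aaa' (length 3)
Total matches: 2

2


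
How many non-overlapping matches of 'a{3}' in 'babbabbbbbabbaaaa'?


Pattern 'a{3}' matches exactly 3 consecutive a's (greedy, non-overlapping).
String: 'babbabbbbbabbaaaa'
Scanning for runs of a's:
  Run at pos 1: 'a' (length 1) -> 0 match(es)
  Run at pos 4: 'a' (length 1) -> 0 match(es)
  Run at pos 10: 'a' (length 1) -> 0 match(es)
  Run at pos 13: 'aaaa' (length 4) -> 1 match(es)
Matches found: ['aaa']
Total: 1

1


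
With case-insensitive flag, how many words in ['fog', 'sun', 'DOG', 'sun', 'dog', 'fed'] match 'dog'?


Case-insensitive matching: compare each word's lowercase form to 'dog'.
  'fog' -> lower='fog' -> no
  'sun' -> lower='sun' -> no
  'DOG' -> lower='dog' -> MATCH
  'sun' -> lower='sun' -> no
  'dog' -> lower='dog' -> MATCH
  'fed' -> lower='fed' -> no
Matches: ['DOG', 'dog']
Count: 2

2


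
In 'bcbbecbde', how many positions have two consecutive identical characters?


Looking for consecutive identical characters in 'bcbbecbde':
  pos 0-1: 'b' vs 'c' -> different
  pos 1-2: 'c' vs 'b' -> different
  pos 2-3: 'b' vs 'b' -> MATCH ('bb')
  pos 3-4: 'b' vs 'e' -> different
  pos 4-5: 'e' vs 'c' -> different
  pos 5-6: 'c' vs 'b' -> different
  pos 6-7: 'b' vs 'd' -> different
  pos 7-8: 'd' vs 'e' -> different
Consecutive identical pairs: ['bb']
Count: 1

1


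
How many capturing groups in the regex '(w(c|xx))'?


To count capturing groups, count each '(' that starts a group.
Pattern: '(w(c|xx))'
Walking through the pattern:
  Position 0: '(' -> group #1
  Position 2: '(' -> group #2
Total capturing groups: 2

2


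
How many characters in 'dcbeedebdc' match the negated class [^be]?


Negated class [^be] matches any char NOT in {b, e}
Scanning 'dcbeedebdc':
  pos 0: 'd' -> MATCH
  pos 1: 'c' -> MATCH
  pos 2: 'b' -> no (excluded)
  pos 3: 'e' -> no (excluded)
  pos 4: 'e' -> no (excluded)
  pos 5: 'd' -> MATCH
  pos 6: 'e' -> no (excluded)
  pos 7: 'b' -> no (excluded)
  pos 8: 'd' -> MATCH
  pos 9: 'c' -> MATCH
Total matches: 5

5


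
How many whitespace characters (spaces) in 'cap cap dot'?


\s matches whitespace characters (spaces, tabs, etc.).
Text: 'cap cap dot'
This text has 3 words separated by spaces.
Number of spaces = number of words - 1 = 3 - 1 = 2

2


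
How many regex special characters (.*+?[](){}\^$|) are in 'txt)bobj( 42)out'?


Regex special characters are: . * + ? [ ] ( ) { } \ ^ $ |
Scanning 'txt)bobj( 42)out':
  pos 3: ')' -> SPECIAL
  pos 8: '(' -> SPECIAL
  pos 12: ')' -> SPECIAL
Special chars found: [')', '(', ')']
Total: 3

3


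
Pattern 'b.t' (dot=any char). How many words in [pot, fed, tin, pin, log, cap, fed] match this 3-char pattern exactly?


Pattern 'b.t' means: starts with 'b', any single char, ends with 't'.
Checking each word (must be exactly 3 chars):
  'pot' (len=3): no
  'fed' (len=3): no
  'tin' (len=3): no
  'pin' (len=3): no
  'log' (len=3): no
  'cap' (len=3): no
  'fed' (len=3): no
Matching words: []
Total: 0

0


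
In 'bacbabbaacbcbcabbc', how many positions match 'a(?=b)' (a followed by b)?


Lookahead 'a(?=b)' matches 'a' only when followed by 'b'.
String: 'bacbabbaacbcbcabbc'
Checking each position where char is 'a':
  pos 1: 'a' -> no (next='c')
  pos 4: 'a' -> MATCH (next='b')
  pos 7: 'a' -> no (next='a')
  pos 8: 'a' -> no (next='c')
  pos 14: 'a' -> MATCH (next='b')
Matching positions: [4, 14]
Count: 2

2


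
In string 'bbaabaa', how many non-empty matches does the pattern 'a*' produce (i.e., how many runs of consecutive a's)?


Pattern 'a*' matches zero or more a's. We want non-empty runs of consecutive a's.
String: 'bbaabaa'
Walking through the string to find runs of a's:
  Run 1: positions 2-3 -> 'aa'
  Run 2: positions 5-6 -> 'aa'
Non-empty runs found: ['aa', 'aa']
Count: 2

2


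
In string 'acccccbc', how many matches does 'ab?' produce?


Pattern 'ab?' matches 'a' optionally followed by 'b'.
String: 'acccccbc'
Scanning left to right for 'a' then checking next char:
  Match 1: 'a' (a not followed by b)
Total matches: 1

1


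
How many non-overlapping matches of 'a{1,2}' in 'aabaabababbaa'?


Pattern 'a{1,2}' matches between 1 and 2 consecutive a's (greedy).
String: 'aabaabababbaa'
Finding runs of a's and applying greedy matching:
  Run at pos 0: 'aa' (length 2)
  Run at pos 3: 'aa' (length 2)
  Run at pos 6: 'a' (length 1)
  Run at pos 8: 'a' (length 1)
  Run at pos 11: 'aa' (length 2)
Matches: ['aa', 'aa', 'a', 'a', 'aa']
Count: 5

5


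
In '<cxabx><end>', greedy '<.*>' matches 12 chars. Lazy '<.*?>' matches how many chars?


Greedy '<.*>' tries to match as MUCH as possible.
Lazy '<.*?>' tries to match as LITTLE as possible.

String: '<cxabx><end>'
Greedy '<.*>' starts at first '<' and extends to the LAST '>': '<cxabx><end>' (12 chars)
Lazy '<.*?>' starts at first '<' and stops at the FIRST '>': '<cxabx>' (7 chars)

7


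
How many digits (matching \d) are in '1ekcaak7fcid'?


\d matches any digit 0-9.
Scanning '1ekcaak7fcid':
  pos 0: '1' -> DIGIT
  pos 7: '7' -> DIGIT
Digits found: ['1', '7']
Total: 2

2


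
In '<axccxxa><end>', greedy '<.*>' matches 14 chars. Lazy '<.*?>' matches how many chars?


Greedy '<.*>' tries to match as MUCH as possible.
Lazy '<.*?>' tries to match as LITTLE as possible.

String: '<axccxxa><end>'
Greedy '<.*>' starts at first '<' and extends to the LAST '>': '<axccxxa><end>' (14 chars)
Lazy '<.*?>' starts at first '<' and stops at the FIRST '>': '<axccxxa>' (9 chars)

9


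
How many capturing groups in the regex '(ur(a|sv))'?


To count capturing groups, count each '(' that starts a group.
Pattern: '(ur(a|sv))'
Walking through the pattern:
  Position 0: '(' -> group #1
  Position 3: '(' -> group #2
Total capturing groups: 2

2


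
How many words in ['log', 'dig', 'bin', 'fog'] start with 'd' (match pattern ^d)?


Pattern ^d anchors to start of word. Check which words begin with 'd':
  'log' -> no
  'dig' -> MATCH (starts with 'd')
  'bin' -> no
  'fog' -> no
Matching words: ['dig']
Count: 1

1


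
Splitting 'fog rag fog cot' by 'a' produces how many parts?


Splitting by 'a' breaks the string at each occurrence of the separator.
Text: 'fog rag fog cot'
Parts after split:
  Part 1: 'fog r'
  Part 2: 'g fog cot'
Total parts: 2

2


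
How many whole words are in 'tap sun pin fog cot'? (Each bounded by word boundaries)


Word boundaries (\b) mark the start/end of each word.
Text: 'tap sun pin fog cot'
Splitting by whitespace:
  Word 1: 'tap'
  Word 2: 'sun'
  Word 3: 'pin'
  Word 4: 'fog'
  Word 5: 'cot'
Total whole words: 5

5


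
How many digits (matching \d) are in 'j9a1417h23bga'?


\d matches any digit 0-9.
Scanning 'j9a1417h23bga':
  pos 1: '9' -> DIGIT
  pos 3: '1' -> DIGIT
  pos 4: '4' -> DIGIT
  pos 5: '1' -> DIGIT
  pos 6: '7' -> DIGIT
  pos 8: '2' -> DIGIT
  pos 9: '3' -> DIGIT
Digits found: ['9', '1', '4', '1', '7', '2', '3']
Total: 7

7


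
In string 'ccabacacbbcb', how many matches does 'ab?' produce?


Pattern 'ab?' matches 'a' optionally followed by 'b'.
String: 'ccabacacbbcb'
Scanning left to right for 'a' then checking next char:
  Match 1: 'ab' (a followed by b)
  Match 2: 'a' (a not followed by b)
  Match 3: 'a' (a not followed by b)
Total matches: 3

3


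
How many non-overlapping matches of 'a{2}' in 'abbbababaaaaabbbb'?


Pattern 'a{2}' matches exactly 2 consecutive a's (greedy, non-overlapping).
String: 'abbbababaaaaabbbb'
Scanning for runs of a's:
  Run at pos 0: 'a' (length 1) -> 0 match(es)
  Run at pos 4: 'a' (length 1) -> 0 match(es)
  Run at pos 6: 'a' (length 1) -> 0 match(es)
  Run at pos 8: 'aaaaa' (length 5) -> 2 match(es)
Matches found: ['aa', 'aa']
Total: 2

2


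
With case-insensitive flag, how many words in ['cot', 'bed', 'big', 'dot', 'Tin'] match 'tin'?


Case-insensitive matching: compare each word's lowercase form to 'tin'.
  'cot' -> lower='cot' -> no
  'bed' -> lower='bed' -> no
  'big' -> lower='big' -> no
  'dot' -> lower='dot' -> no
  'Tin' -> lower='tin' -> MATCH
Matches: ['Tin']
Count: 1

1


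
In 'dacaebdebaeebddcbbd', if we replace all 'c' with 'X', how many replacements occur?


re.sub('c', 'X', text) replaces every occurrence of 'c' with 'X'.
Text: 'dacaebdebaeebddcbbd'
Scanning for 'c':
  pos 2: 'c' -> replacement #1
  pos 15: 'c' -> replacement #2
Total replacements: 2

2


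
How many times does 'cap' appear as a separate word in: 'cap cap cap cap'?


Scanning each word for exact match 'cap':
  Word 1: 'cap' -> MATCH
  Word 2: 'cap' -> MATCH
  Word 3: 'cap' -> MATCH
  Word 4: 'cap' -> MATCH
Total matches: 4

4


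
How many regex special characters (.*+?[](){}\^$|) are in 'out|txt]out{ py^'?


Regex special characters are: . * + ? [ ] ( ) { } \ ^ $ |
Scanning 'out|txt]out{ py^':
  pos 3: '|' -> SPECIAL
  pos 7: ']' -> SPECIAL
  pos 11: '{' -> SPECIAL
  pos 15: '^' -> SPECIAL
Special chars found: ['|', ']', '{', '^']
Total: 4

4


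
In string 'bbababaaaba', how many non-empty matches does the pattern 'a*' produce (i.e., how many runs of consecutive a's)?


Pattern 'a*' matches zero or more a's. We want non-empty runs of consecutive a's.
String: 'bbababaaaba'
Walking through the string to find runs of a's:
  Run 1: positions 2-2 -> 'a'
  Run 2: positions 4-4 -> 'a'
  Run 3: positions 6-8 -> 'aaa'
  Run 4: positions 10-10 -> 'a'
Non-empty runs found: ['a', 'a', 'aaa', 'a']
Count: 4

4


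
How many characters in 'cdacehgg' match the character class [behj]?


Character class [behj] matches any of: {b, e, h, j}
Scanning string 'cdacehgg' character by character:
  pos 0: 'c' -> no
  pos 1: 'd' -> no
  pos 2: 'a' -> no
  pos 3: 'c' -> no
  pos 4: 'e' -> MATCH
  pos 5: 'h' -> MATCH
  pos 6: 'g' -> no
  pos 7: 'g' -> no
Total matches: 2

2


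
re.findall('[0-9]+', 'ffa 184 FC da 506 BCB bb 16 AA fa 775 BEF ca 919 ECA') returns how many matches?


Pattern '[0-9]+' finds one or more digits.
Text: 'ffa 184 FC da 506 BCB bb 16 AA fa 775 BEF ca 919 ECA'
Scanning for matches:
  Match 1: '184'
  Match 2: '506'
  Match 3: '16'
  Match 4: '775'
  Match 5: '919'
Total matches: 5

5


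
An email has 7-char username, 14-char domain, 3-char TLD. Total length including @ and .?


An email address has format: username@domain.tld
Username length: 7
'@' character: 1
Domain length: 14
'.' character: 1
TLD length: 3
Total = 7 + 1 + 14 + 1 + 3 = 26

26


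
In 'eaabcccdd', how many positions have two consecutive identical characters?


Looking for consecutive identical characters in 'eaabcccdd':
  pos 0-1: 'e' vs 'a' -> different
  pos 1-2: 'a' vs 'a' -> MATCH ('aa')
  pos 2-3: 'a' vs 'b' -> different
  pos 3-4: 'b' vs 'c' -> different
  pos 4-5: 'c' vs 'c' -> MATCH ('cc')
  pos 5-6: 'c' vs 'c' -> MATCH ('cc')
  pos 6-7: 'c' vs 'd' -> different
  pos 7-8: 'd' vs 'd' -> MATCH ('dd')
Consecutive identical pairs: ['aa', 'cc', 'cc', 'dd']
Count: 4

4


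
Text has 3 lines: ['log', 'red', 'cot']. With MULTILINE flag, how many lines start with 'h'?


With MULTILINE flag, ^ matches the start of each line.
Lines: ['log', 'red', 'cot']
Checking which lines start with 'h':
  Line 1: 'log' -> no
  Line 2: 'red' -> no
  Line 3: 'cot' -> no
Matching lines: []
Count: 0

0


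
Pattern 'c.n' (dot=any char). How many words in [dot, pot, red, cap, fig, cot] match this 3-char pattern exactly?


Pattern 'c.n' means: starts with 'c', any single char, ends with 'n'.
Checking each word (must be exactly 3 chars):
  'dot' (len=3): no
  'pot' (len=3): no
  'red' (len=3): no
  'cap' (len=3): no
  'fig' (len=3): no
  'cot' (len=3): no
Matching words: []
Total: 0

0


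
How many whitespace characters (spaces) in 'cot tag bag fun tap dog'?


\s matches whitespace characters (spaces, tabs, etc.).
Text: 'cot tag bag fun tap dog'
This text has 6 words separated by spaces.
Number of spaces = number of words - 1 = 6 - 1 = 5

5


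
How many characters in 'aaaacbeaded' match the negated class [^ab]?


Negated class [^ab] matches any char NOT in {a, b}
Scanning 'aaaacbeaded':
  pos 0: 'a' -> no (excluded)
  pos 1: 'a' -> no (excluded)
  pos 2: 'a' -> no (excluded)
  pos 3: 'a' -> no (excluded)
  pos 4: 'c' -> MATCH
  pos 5: 'b' -> no (excluded)
  pos 6: 'e' -> MATCH
  pos 7: 'a' -> no (excluded)
  pos 8: 'd' -> MATCH
  pos 9: 'e' -> MATCH
  pos 10: 'd' -> MATCH
Total matches: 5

5


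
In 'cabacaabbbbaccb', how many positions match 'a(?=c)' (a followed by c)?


Lookahead 'a(?=c)' matches 'a' only when followed by 'c'.
String: 'cabacaabbbbaccb'
Checking each position where char is 'a':
  pos 1: 'a' -> no (next='b')
  pos 3: 'a' -> MATCH (next='c')
  pos 5: 'a' -> no (next='a')
  pos 6: 'a' -> no (next='b')
  pos 11: 'a' -> MATCH (next='c')
Matching positions: [3, 11]
Count: 2

2


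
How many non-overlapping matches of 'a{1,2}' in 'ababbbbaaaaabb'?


Pattern 'a{1,2}' matches between 1 and 2 consecutive a's (greedy).
String: 'ababbbbaaaaabb'
Finding runs of a's and applying greedy matching:
  Run at pos 0: 'a' (length 1)
  Run at pos 2: 'a' (length 1)
  Run at pos 7: 'aaaaa' (length 5)
Matches: ['a', 'a', 'aa', 'aa', 'a']
Count: 5

5


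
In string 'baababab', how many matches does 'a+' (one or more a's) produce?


Pattern 'a+' matches one or more consecutive a's.
String: 'baababab'
Scanning for runs of a:
  Match 1: 'aa' (length 2)
  Match 2: 'a' (length 1)
  Match 3: 'a' (length 1)
Total matches: 3

3


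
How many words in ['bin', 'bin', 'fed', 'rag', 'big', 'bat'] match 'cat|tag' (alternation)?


Alternation 'cat|tag' matches either 'cat' or 'tag'.
Checking each word:
  'bin' -> no
  'bin' -> no
  'fed' -> no
  'rag' -> no
  'big' -> no
  'bat' -> no
Matches: []
Count: 0

0


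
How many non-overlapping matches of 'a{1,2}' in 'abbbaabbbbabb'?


Pattern 'a{1,2}' matches between 1 and 2 consecutive a's (greedy).
String: 'abbbaabbbbabb'
Finding runs of a's and applying greedy matching:
  Run at pos 0: 'a' (length 1)
  Run at pos 4: 'aa' (length 2)
  Run at pos 10: 'a' (length 1)
Matches: ['a', 'aa', 'a']
Count: 3

3


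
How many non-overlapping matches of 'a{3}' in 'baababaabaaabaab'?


Pattern 'a{3}' matches exactly 3 consecutive a's (greedy, non-overlapping).
String: 'baababaabaaabaab'
Scanning for runs of a's:
  Run at pos 1: 'aa' (length 2) -> 0 match(es)
  Run at pos 4: 'a' (length 1) -> 0 match(es)
  Run at pos 6: 'aa' (length 2) -> 0 match(es)
  Run at pos 9: 'aaa' (length 3) -> 1 match(es)
  Run at pos 13: 'aa' (length 2) -> 0 match(es)
Matches found: ['aaa']
Total: 1

1


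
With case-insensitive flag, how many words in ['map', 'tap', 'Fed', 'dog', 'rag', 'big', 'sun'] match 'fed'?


Case-insensitive matching: compare each word's lowercase form to 'fed'.
  'map' -> lower='map' -> no
  'tap' -> lower='tap' -> no
  'Fed' -> lower='fed' -> MATCH
  'dog' -> lower='dog' -> no
  'rag' -> lower='rag' -> no
  'big' -> lower='big' -> no
  'sun' -> lower='sun' -> no
Matches: ['Fed']
Count: 1

1


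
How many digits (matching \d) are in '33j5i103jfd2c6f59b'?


\d matches any digit 0-9.
Scanning '33j5i103jfd2c6f59b':
  pos 0: '3' -> DIGIT
  pos 1: '3' -> DIGIT
  pos 3: '5' -> DIGIT
  pos 5: '1' -> DIGIT
  pos 6: '0' -> DIGIT
  pos 7: '3' -> DIGIT
  pos 11: '2' -> DIGIT
  pos 13: '6' -> DIGIT
  pos 15: '5' -> DIGIT
  pos 16: '9' -> DIGIT
Digits found: ['3', '3', '5', '1', '0', '3', '2', '6', '5', '9']
Total: 10

10


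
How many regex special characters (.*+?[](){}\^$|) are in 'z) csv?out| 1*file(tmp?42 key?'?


Regex special characters are: . * + ? [ ] ( ) { } \ ^ $ |
Scanning 'z) csv?out| 1*file(tmp?42 key?':
  pos 1: ')' -> SPECIAL
  pos 6: '?' -> SPECIAL
  pos 10: '|' -> SPECIAL
  pos 13: '*' -> SPECIAL
  pos 18: '(' -> SPECIAL
  pos 22: '?' -> SPECIAL
  pos 29: '?' -> SPECIAL
Special chars found: [')', '?', '|', '*', '(', '?', '?']
Total: 7

7


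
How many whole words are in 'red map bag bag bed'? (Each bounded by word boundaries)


Word boundaries (\b) mark the start/end of each word.
Text: 'red map bag bag bed'
Splitting by whitespace:
  Word 1: 'red'
  Word 2: 'map'
  Word 3: 'bag'
  Word 4: 'bag'
  Word 5: 'bed'
Total whole words: 5

5


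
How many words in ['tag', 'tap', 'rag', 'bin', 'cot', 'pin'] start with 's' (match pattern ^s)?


Pattern ^s anchors to start of word. Check which words begin with 's':
  'tag' -> no
  'tap' -> no
  'rag' -> no
  'bin' -> no
  'cot' -> no
  'pin' -> no
Matching words: []
Count: 0

0


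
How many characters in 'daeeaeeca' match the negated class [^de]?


Negated class [^de] matches any char NOT in {d, e}
Scanning 'daeeaeeca':
  pos 0: 'd' -> no (excluded)
  pos 1: 'a' -> MATCH
  pos 2: 'e' -> no (excluded)
  pos 3: 'e' -> no (excluded)
  pos 4: 'a' -> MATCH
  pos 5: 'e' -> no (excluded)
  pos 6: 'e' -> no (excluded)
  pos 7: 'c' -> MATCH
  pos 8: 'a' -> MATCH
Total matches: 4

4


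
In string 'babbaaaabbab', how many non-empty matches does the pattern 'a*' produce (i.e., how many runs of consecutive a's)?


Pattern 'a*' matches zero or more a's. We want non-empty runs of consecutive a's.
String: 'babbaaaabbab'
Walking through the string to find runs of a's:
  Run 1: positions 1-1 -> 'a'
  Run 2: positions 4-7 -> 'aaaa'
  Run 3: positions 10-10 -> 'a'
Non-empty runs found: ['a', 'aaaa', 'a']
Count: 3

3


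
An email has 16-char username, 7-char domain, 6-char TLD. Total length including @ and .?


An email address has format: username@domain.tld
Username length: 16
'@' character: 1
Domain length: 7
'.' character: 1
TLD length: 6
Total = 16 + 1 + 7 + 1 + 6 = 31

31


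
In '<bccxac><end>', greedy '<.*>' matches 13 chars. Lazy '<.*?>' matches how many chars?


Greedy '<.*>' tries to match as MUCH as possible.
Lazy '<.*?>' tries to match as LITTLE as possible.

String: '<bccxac><end>'
Greedy '<.*>' starts at first '<' and extends to the LAST '>': '<bccxac><end>' (13 chars)
Lazy '<.*?>' starts at first '<' and stops at the FIRST '>': '<bccxac>' (8 chars)

8


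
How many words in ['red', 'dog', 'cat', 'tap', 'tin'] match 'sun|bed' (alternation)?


Alternation 'sun|bed' matches either 'sun' or 'bed'.
Checking each word:
  'red' -> no
  'dog' -> no
  'cat' -> no
  'tap' -> no
  'tin' -> no
Matches: []
Count: 0

0


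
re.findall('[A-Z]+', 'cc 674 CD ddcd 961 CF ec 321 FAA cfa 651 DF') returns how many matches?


Pattern '[A-Z]+' finds one or more uppercase letters.
Text: 'cc 674 CD ddcd 961 CF ec 321 FAA cfa 651 DF'
Scanning for matches:
  Match 1: 'CD'
  Match 2: 'CF'
  Match 3: 'FAA'
  Match 4: 'DF'
Total matches: 4

4


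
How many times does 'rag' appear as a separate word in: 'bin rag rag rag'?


Scanning each word for exact match 'rag':
  Word 1: 'bin' -> no
  Word 2: 'rag' -> MATCH
  Word 3: 'rag' -> MATCH
  Word 4: 'rag' -> MATCH
Total matches: 3

3


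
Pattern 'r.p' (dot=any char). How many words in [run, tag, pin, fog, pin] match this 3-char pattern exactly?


Pattern 'r.p' means: starts with 'r', any single char, ends with 'p'.
Checking each word (must be exactly 3 chars):
  'run' (len=3): no
  'tag' (len=3): no
  'pin' (len=3): no
  'fog' (len=3): no
  'pin' (len=3): no
Matching words: []
Total: 0

0


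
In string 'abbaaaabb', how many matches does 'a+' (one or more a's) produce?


Pattern 'a+' matches one or more consecutive a's.
String: 'abbaaaabb'
Scanning for runs of a:
  Match 1: 'a' (length 1)
  Match 2: 'aaaa' (length 4)
Total matches: 2

2


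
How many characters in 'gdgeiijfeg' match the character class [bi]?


Character class [bi] matches any of: {b, i}
Scanning string 'gdgeiijfeg' character by character:
  pos 0: 'g' -> no
  pos 1: 'd' -> no
  pos 2: 'g' -> no
  pos 3: 'e' -> no
  pos 4: 'i' -> MATCH
  pos 5: 'i' -> MATCH
  pos 6: 'j' -> no
  pos 7: 'f' -> no
  pos 8: 'e' -> no
  pos 9: 'g' -> no
Total matches: 2

2


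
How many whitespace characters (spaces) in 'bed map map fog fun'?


\s matches whitespace characters (spaces, tabs, etc.).
Text: 'bed map map fog fun'
This text has 5 words separated by spaces.
Number of spaces = number of words - 1 = 5 - 1 = 4

4


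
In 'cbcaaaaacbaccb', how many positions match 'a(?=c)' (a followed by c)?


Lookahead 'a(?=c)' matches 'a' only when followed by 'c'.
String: 'cbcaaaaacbaccb'
Checking each position where char is 'a':
  pos 3: 'a' -> no (next='a')
  pos 4: 'a' -> no (next='a')
  pos 5: 'a' -> no (next='a')
  pos 6: 'a' -> no (next='a')
  pos 7: 'a' -> MATCH (next='c')
  pos 10: 'a' -> MATCH (next='c')
Matching positions: [7, 10]
Count: 2

2


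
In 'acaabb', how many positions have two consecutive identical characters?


Looking for consecutive identical characters in 'acaabb':
  pos 0-1: 'a' vs 'c' -> different
  pos 1-2: 'c' vs 'a' -> different
  pos 2-3: 'a' vs 'a' -> MATCH ('aa')
  pos 3-4: 'a' vs 'b' -> different
  pos 4-5: 'b' vs 'b' -> MATCH ('bb')
Consecutive identical pairs: ['aa', 'bb']
Count: 2

2


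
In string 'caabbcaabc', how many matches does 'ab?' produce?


Pattern 'ab?' matches 'a' optionally followed by 'b'.
String: 'caabbcaabc'
Scanning left to right for 'a' then checking next char:
  Match 1: 'a' (a not followed by b)
  Match 2: 'ab' (a followed by b)
  Match 3: 'a' (a not followed by b)
  Match 4: 'ab' (a followed by b)
Total matches: 4

4


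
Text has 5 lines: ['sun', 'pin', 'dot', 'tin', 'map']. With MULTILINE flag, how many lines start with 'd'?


With MULTILINE flag, ^ matches the start of each line.
Lines: ['sun', 'pin', 'dot', 'tin', 'map']
Checking which lines start with 'd':
  Line 1: 'sun' -> no
  Line 2: 'pin' -> no
  Line 3: 'dot' -> MATCH
  Line 4: 'tin' -> no
  Line 5: 'map' -> no
Matching lines: ['dot']
Count: 1

1


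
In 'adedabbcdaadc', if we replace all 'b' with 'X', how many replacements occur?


re.sub('b', 'X', text) replaces every occurrence of 'b' with 'X'.
Text: 'adedabbcdaadc'
Scanning for 'b':
  pos 5: 'b' -> replacement #1
  pos 6: 'b' -> replacement #2
Total replacements: 2

2


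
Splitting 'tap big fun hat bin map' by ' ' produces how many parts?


Splitting by ' ' breaks the string at each occurrence of the separator.
Text: 'tap big fun hat bin map'
Parts after split:
  Part 1: 'tap'
  Part 2: 'big'
  Part 3: 'fun'
  Part 4: 'hat'
  Part 5: 'bin'
  Part 6: 'map'
Total parts: 6

6


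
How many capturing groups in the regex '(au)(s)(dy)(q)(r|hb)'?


To count capturing groups, count each '(' that starts a group.
Pattern: '(au)(s)(dy)(q)(r|hb)'
Walking through the pattern:
  Position 0: '(' -> group #1
  Position 4: '(' -> group #2
  Position 7: '(' -> group #3
  Position 11: '(' -> group #4
  Position 14: '(' -> group #5
Total capturing groups: 5

5


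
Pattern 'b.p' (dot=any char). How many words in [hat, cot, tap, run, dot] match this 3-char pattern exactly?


Pattern 'b.p' means: starts with 'b', any single char, ends with 'p'.
Checking each word (must be exactly 3 chars):
  'hat' (len=3): no
  'cot' (len=3): no
  'tap' (len=3): no
  'run' (len=3): no
  'dot' (len=3): no
Matching words: []
Total: 0

0


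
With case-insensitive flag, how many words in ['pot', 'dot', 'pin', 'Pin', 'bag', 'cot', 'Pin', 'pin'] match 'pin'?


Case-insensitive matching: compare each word's lowercase form to 'pin'.
  'pot' -> lower='pot' -> no
  'dot' -> lower='dot' -> no
  'pin' -> lower='pin' -> MATCH
  'Pin' -> lower='pin' -> MATCH
  'bag' -> lower='bag' -> no
  'cot' -> lower='cot' -> no
  'Pin' -> lower='pin' -> MATCH
  'pin' -> lower='pin' -> MATCH
Matches: ['pin', 'Pin', 'Pin', 'pin']
Count: 4

4


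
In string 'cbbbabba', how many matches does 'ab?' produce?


Pattern 'ab?' matches 'a' optionally followed by 'b'.
String: 'cbbbabba'
Scanning left to right for 'a' then checking next char:
  Match 1: 'ab' (a followed by b)
  Match 2: 'a' (a not followed by b)
Total matches: 2

2


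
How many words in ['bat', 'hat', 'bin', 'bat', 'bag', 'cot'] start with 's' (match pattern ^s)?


Pattern ^s anchors to start of word. Check which words begin with 's':
  'bat' -> no
  'hat' -> no
  'bin' -> no
  'bat' -> no
  'bag' -> no
  'cot' -> no
Matching words: []
Count: 0

0


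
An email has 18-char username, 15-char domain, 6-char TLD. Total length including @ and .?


An email address has format: username@domain.tld
Username length: 18
'@' character: 1
Domain length: 15
'.' character: 1
TLD length: 6
Total = 18 + 1 + 15 + 1 + 6 = 41

41


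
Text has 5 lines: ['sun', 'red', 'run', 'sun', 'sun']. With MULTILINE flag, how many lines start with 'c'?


With MULTILINE flag, ^ matches the start of each line.
Lines: ['sun', 'red', 'run', 'sun', 'sun']
Checking which lines start with 'c':
  Line 1: 'sun' -> no
  Line 2: 'red' -> no
  Line 3: 'run' -> no
  Line 4: 'sun' -> no
  Line 5: 'sun' -> no
Matching lines: []
Count: 0

0


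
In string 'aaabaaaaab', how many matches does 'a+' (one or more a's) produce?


Pattern 'a+' matches one or more consecutive a's.
String: 'aaabaaaaab'
Scanning for runs of a:
  Match 1: 'aaa' (length 3)
  Match 2: 'aaaaa' (length 5)
Total matches: 2

2


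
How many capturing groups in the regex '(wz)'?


To count capturing groups, count each '(' that starts a group.
Pattern: '(wz)'
Walking through the pattern:
  Position 0: '(' -> group #1
Total capturing groups: 1

1


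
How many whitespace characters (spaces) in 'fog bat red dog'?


\s matches whitespace characters (spaces, tabs, etc.).
Text: 'fog bat red dog'
This text has 4 words separated by spaces.
Number of spaces = number of words - 1 = 4 - 1 = 3

3


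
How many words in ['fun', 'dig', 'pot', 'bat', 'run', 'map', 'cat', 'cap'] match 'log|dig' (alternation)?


Alternation 'log|dig' matches either 'log' or 'dig'.
Checking each word:
  'fun' -> no
  'dig' -> MATCH
  'pot' -> no
  'bat' -> no
  'run' -> no
  'map' -> no
  'cat' -> no
  'cap' -> no
Matches: ['dig']
Count: 1

1


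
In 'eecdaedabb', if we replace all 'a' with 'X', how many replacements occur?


re.sub('a', 'X', text) replaces every occurrence of 'a' with 'X'.
Text: 'eecdaedabb'
Scanning for 'a':
  pos 4: 'a' -> replacement #1
  pos 7: 'a' -> replacement #2
Total replacements: 2

2


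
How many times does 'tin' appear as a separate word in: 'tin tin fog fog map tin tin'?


Scanning each word for exact match 'tin':
  Word 1: 'tin' -> MATCH
  Word 2: 'tin' -> MATCH
  Word 3: 'fog' -> no
  Word 4: 'fog' -> no
  Word 5: 'map' -> no
  Word 6: 'tin' -> MATCH
  Word 7: 'tin' -> MATCH
Total matches: 4

4


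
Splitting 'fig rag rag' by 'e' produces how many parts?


Splitting by 'e' breaks the string at each occurrence of the separator.
Text: 'fig rag rag'
Parts after split:
  Part 1: 'fig rag rag'
Total parts: 1

1


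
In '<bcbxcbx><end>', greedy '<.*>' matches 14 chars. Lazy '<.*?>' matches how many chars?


Greedy '<.*>' tries to match as MUCH as possible.
Lazy '<.*?>' tries to match as LITTLE as possible.

String: '<bcbxcbx><end>'
Greedy '<.*>' starts at first '<' and extends to the LAST '>': '<bcbxcbx><end>' (14 chars)
Lazy '<.*?>' starts at first '<' and stops at the FIRST '>': '<bcbxcbx>' (9 chars)

9


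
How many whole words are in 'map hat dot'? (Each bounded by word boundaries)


Word boundaries (\b) mark the start/end of each word.
Text: 'map hat dot'
Splitting by whitespace:
  Word 1: 'map'
  Word 2: 'hat'
  Word 3: 'dot'
Total whole words: 3

3


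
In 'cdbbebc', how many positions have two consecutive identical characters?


Looking for consecutive identical characters in 'cdbbebc':
  pos 0-1: 'c' vs 'd' -> different
  pos 1-2: 'd' vs 'b' -> different
  pos 2-3: 'b' vs 'b' -> MATCH ('bb')
  pos 3-4: 'b' vs 'e' -> different
  pos 4-5: 'e' vs 'b' -> different
  pos 5-6: 'b' vs 'c' -> different
Consecutive identical pairs: ['bb']
Count: 1

1


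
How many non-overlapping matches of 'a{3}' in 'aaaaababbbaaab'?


Pattern 'a{3}' matches exactly 3 consecutive a's (greedy, non-overlapping).
String: 'aaaaababbbaaab'
Scanning for runs of a's:
  Run at pos 0: 'aaaaa' (length 5) -> 1 match(es)
  Run at pos 6: 'a' (length 1) -> 0 match(es)
  Run at pos 10: 'aaa' (length 3) -> 1 match(es)
Matches found: ['aaa', 'aaa']
Total: 2

2


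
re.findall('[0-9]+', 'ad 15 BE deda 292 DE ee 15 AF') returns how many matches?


Pattern '[0-9]+' finds one or more digits.
Text: 'ad 15 BE deda 292 DE ee 15 AF'
Scanning for matches:
  Match 1: '15'
  Match 2: '292'
  Match 3: '15'
Total matches: 3

3
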